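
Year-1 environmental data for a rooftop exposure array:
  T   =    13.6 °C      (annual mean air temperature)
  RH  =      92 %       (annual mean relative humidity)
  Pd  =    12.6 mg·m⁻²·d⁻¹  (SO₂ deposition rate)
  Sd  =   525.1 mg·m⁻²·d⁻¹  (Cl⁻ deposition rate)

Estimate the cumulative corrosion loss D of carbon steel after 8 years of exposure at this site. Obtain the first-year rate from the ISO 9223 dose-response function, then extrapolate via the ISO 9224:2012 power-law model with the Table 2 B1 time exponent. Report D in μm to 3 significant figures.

D(8) = 629 μm

carbon steel: T>10 °C ⇒ hinge -0.054·(13.6−10) = -0.1944
  Pd branch = 1.77·Pd^0.52·e^(0.02·RH+f) = 34.26 μm/a
  Sd branch = 0.102·Sd^0.62·e^(0.033·RH+0.04·T) = 177.8 μm/a
  r_corr = 34.26 + 177.8 = 212.1 μm/a
Power-law: D(8) = r_corr · 8^0.523
  D(8) = 212.1 × 8^0.523 = 212.1 × 2.967 = 629.2 μm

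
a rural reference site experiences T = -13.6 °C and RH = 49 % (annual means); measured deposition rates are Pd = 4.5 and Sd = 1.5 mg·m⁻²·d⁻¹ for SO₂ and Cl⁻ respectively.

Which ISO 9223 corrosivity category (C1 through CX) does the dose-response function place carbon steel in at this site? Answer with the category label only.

C1

carbon steel: T≤10 °C ⇒ hinge +0.150·(-13.6−10) = -3.5400
  sulphur-dioxide contribution → 0.2991 μm/a
  chloride contribution → 0.3835 μm/a
  total first-year rate 0.6826 μm/a
0.683 μm/a falls in (0, 1.3] for carbon steel → category C1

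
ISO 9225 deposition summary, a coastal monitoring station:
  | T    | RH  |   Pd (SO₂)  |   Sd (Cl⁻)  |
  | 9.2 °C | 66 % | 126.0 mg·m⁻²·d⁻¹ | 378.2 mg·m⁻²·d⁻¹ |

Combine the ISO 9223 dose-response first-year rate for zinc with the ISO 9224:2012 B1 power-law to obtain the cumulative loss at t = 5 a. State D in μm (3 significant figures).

zinc: T≤10 °C ⇒ hinge +0.038·(9.2−10) = -0.0304
  Pd branch = 0.0129·Pd^0.44·e^(0.046·RH+f) = 2.188 μm/a
  Sd branch = 0.0175·Sd^0.57·e^(0.008·RH+0.085·T) = 1.911 μm/a
  r_corr = 2.188 + 1.911 = 4.099 μm/a
ISO 9224: D(t) = r_corr · t^b with b = 0.813 (zinc, B1)
  D(5) = 4.099 × 5^0.813 = 4.099 × 3.701 = 15.17 μm

D(5) = 15.2 μm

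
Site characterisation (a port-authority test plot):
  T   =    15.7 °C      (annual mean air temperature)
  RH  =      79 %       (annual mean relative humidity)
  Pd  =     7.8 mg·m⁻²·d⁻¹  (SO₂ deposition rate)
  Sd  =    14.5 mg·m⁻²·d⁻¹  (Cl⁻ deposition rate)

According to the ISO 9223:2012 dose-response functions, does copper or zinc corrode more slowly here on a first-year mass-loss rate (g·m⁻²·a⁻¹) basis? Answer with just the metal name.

zinc

copper: T>10 °C ⇒ hinge -0.080·(15.7−10) = -0.4560
  sulphur-dioxide contribution → 0.6059 μm/a
  chloride contribution → 0.7826 μm/a
  ⇒ r_corr(copper) = 1.389 μm/a
  mass loss = 1.389 μm/a × 8.96 g/cm³ = 12.44 g·m⁻²·a⁻¹
zinc: f(T) = -0.071·(T−10) [T>10 °C] = -0.4047
  sulphur-dioxide contribution → 0.8046 μm/a
  chloride contribution → 0.5742 μm/a
  total first-year rate 1.379 μm/a
  mass loss = 1.379 μm/a × 7.14 g/cm³ = 9.845 g·m⁻²·a⁻¹
Ordering by g·m⁻²·a⁻¹: copper (12.4) > zinc (9.84)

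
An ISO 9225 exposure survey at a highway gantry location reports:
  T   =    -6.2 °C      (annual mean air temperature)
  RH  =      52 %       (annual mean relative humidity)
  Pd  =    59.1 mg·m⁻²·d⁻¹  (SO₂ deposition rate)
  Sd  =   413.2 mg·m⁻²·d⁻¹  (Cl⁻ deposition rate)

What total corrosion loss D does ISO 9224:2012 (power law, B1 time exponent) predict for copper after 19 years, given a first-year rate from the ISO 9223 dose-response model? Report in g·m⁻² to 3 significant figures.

copper: temperature factor f = +0.126·(-16.2) = -2.0412
  Pd branch = 0.0053·Pd^0.26·e^(0.059·RH+f) = 0.04274 μm/a
  Cl⁻ term: 0.01025·413.2^0.27·exp(0.036·52+0.049·-6.2) = 0.2501
  sum: 0.04274 + 0.2501 → r_corr = 0.2929 μm/a
ISO 9224: D(t) = r_corr · t^b with b = 0.667 (copper, B1)
  D(19) = 0.2929 × 19^0.667 = 0.2929 × 7.127 = 2.087 μm
  Mass loss = 2.087 μm × 8.96 g/cm³ = 18.7 g·m⁻²

D(19) = 18.7 g·m⁻²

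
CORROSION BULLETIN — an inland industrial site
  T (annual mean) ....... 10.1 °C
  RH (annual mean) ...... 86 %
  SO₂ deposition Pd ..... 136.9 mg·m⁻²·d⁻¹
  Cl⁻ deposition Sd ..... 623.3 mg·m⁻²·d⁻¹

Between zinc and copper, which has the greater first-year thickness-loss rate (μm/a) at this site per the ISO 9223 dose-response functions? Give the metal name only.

zinc

zinc: temperature factor f = -0.071·(0.1) = -0.0071
  sulphur-dioxide contribution → 5.829 μm/a
  chloride contribution → 3.218 μm/a
  ⇒ r_corr(zinc) = 9.047 μm/a
copper: temperature factor f = -0.080·(0.1) = -0.0080
  sulphur-dioxide contribution → 3.019 μm/a
  chloride contribution → 2.113 μm/a
  ⇒ r_corr(copper) = 5.132 μm/a
Ordering by μm/a: zinc (9.05) > copper (5.13)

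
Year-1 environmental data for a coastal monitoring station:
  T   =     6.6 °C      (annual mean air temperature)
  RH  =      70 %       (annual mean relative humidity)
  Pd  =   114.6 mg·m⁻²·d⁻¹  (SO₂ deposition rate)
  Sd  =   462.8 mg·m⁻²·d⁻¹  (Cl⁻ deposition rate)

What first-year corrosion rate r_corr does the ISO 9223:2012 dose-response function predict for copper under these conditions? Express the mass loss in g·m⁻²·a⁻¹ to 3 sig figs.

r_corr = 14.9 g·m⁻²·a⁻¹

copper: temperature factor f = +0.126·(-3.4) = -0.4284
  Pd branch = 0.0053·Pd^0.26·e^(0.059·RH+f) = 0.7366 μm/a
  Sd branch = 0.01025·Sd^0.27·e^(0.036·RH+0.049·T) = 0.9231 μm/a
  r_corr = 0.7366 + 0.9231 = 1.66 μm/a
Convert to mass loss: 1.66 μm/a × 8.96 g/cm³ = 14.87 g·m⁻²·a⁻¹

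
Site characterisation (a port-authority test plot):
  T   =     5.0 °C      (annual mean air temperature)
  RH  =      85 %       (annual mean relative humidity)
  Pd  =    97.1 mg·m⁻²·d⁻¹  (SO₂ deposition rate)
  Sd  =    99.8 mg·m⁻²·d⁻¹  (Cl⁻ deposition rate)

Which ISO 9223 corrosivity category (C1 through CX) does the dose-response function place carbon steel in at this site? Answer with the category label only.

carbon steel: f(T) = +0.150·(T−10) [T≤10 °C] = -0.7500
  Pd branch = 1.77·Pd^0.52·e^(0.02·RH+f) = 49.42 μm/a
  Cl⁻ term: 0.102·99.8^0.62·exp(0.033·85+0.04·5.0) = 35.74
  sum: 49.42 + 35.74 → r_corr = 85.16 μm/a
ISO 9223 Table 2 (carbon steel): 80 < 85.2 ≤ 200 μm/a ⇒ C5

C5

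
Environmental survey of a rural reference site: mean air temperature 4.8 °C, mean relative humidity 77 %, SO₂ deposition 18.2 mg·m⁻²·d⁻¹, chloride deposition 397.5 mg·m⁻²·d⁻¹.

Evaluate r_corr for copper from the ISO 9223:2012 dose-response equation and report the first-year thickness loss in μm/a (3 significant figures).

r_corr = 1.59 μm/a

copper: T≤10 °C ⇒ hinge +0.126·(4.8−10) = -0.6552
  SO₂ term: 0.0053·18.2^0.26·exp(0.059·77-0.6552) = 0.55
  Sd branch = 0.01025·Sd^0.27·e^(0.036·RH+0.049·T) = 1.044 μm/a
  sum: 0.55 + 1.044 → r_corr = 1.594 μm/a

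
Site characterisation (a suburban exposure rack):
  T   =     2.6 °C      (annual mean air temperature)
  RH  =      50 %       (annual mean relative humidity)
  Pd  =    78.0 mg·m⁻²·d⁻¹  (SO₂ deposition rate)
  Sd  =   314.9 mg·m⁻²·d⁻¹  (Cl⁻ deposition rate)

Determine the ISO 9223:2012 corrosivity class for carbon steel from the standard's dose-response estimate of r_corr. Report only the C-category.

C3

carbon steel: temperature factor f = +0.150·(-7.4) = -1.1100
  SO₂ term: 1.77·78.0^0.52·exp(0.02·50-1.1100) = 15.28
  Sd branch = 0.102·Sd^0.62·e^(0.033·RH+0.04·T) = 20.86 μm/a
  sum: 15.28 + 20.86 → r_corr = 36.13 μm/a
Category bounds: 25…50 μm/a bracket r_corr ⇒ C3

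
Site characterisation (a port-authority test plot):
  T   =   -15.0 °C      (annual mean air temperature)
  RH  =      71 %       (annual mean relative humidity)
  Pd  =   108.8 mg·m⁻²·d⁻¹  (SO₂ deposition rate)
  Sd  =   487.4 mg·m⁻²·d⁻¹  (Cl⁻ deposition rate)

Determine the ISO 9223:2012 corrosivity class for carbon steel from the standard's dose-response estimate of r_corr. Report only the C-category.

carbon steel: f(T) = +0.150·(T−10) [T≤10 °C] = -3.7500
  SO₂ term: 1.77·108.8^0.52·exp(0.02·71-3.7500) = 1.973
  Sd branch = 0.102·Sd^0.62·e^(0.033·RH+0.04·T) = 27.04 μm/a
  sum: 1.973 + 27.04 → r_corr = 29.02 μm/a
29 μm/a falls in (25, 50] for carbon steel → category C3

C3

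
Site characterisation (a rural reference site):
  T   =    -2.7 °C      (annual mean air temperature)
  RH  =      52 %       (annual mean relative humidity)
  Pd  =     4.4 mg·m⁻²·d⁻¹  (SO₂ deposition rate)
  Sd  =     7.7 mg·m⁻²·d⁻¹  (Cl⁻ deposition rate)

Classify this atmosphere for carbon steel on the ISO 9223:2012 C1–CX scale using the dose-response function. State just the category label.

C2

carbon steel: T≤10 °C ⇒ hinge +0.150·(-2.7−10) = -1.9050
  Pd branch = 1.77·Pd^0.52·e^(0.02·RH+f) = 1.61 μm/a
  Sd branch = 0.102·Sd^0.62·e^(0.033·RH+0.04·T) = 1.805 μm/a
  sum: 1.61 + 1.805 → r_corr = 3.416 μm/a
3.42 μm/a falls in (1.3, 25] for carbon steel → category C2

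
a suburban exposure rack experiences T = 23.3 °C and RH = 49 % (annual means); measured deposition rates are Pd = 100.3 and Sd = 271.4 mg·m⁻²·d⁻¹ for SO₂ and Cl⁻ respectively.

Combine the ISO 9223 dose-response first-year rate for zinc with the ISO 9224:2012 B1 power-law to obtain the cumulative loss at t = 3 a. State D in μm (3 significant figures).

D(3) = 12.1 μm

zinc: f(T) = -0.071·(T−10) [T>10 °C] = -0.9443
  SO₂ term: 0.0129·100.3^0.44·exp(0.046·49-0.9443) = 0.363
  Sd branch = 0.0175·Sd^0.57·e^(0.008·RH+0.085·T) = 4.577 μm/a
  r_corr = 0.363 + 4.577 = 4.94 μm/a
Long-term exponent b (ISO 9224 Table 2, B1) = 0.813
  D(3) = 4.94 × 3^0.813 = 4.94 × 2.443 = 12.07 μm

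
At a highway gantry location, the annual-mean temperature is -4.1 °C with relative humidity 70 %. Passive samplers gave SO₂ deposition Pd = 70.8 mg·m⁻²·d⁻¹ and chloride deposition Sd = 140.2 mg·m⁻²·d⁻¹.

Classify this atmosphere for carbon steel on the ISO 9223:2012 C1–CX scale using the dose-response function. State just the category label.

C3

carbon steel: T≤10 °C ⇒ hinge +0.150·(-4.1−10) = -2.1150
  sulphur-dioxide contribution → 7.934 μm/a
  chloride contribution → 18.69 μm/a
  ⇒ r_corr(carbon steel) = 26.62 μm/a
26.6 μm/a falls in (25, 50] for carbon steel → category C3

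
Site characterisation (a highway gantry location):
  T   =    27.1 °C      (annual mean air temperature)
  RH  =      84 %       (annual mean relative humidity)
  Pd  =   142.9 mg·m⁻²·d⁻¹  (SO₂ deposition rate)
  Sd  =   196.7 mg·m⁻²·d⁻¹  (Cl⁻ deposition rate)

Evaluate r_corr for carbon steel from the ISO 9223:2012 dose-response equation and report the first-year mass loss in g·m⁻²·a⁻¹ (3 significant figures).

carbon steel: f(T) = -0.054·(T−10) [T>10 °C] = -0.9234
  sulphur-dioxide contribution → 49.79 μm/a
  chloride contribution → 127.5 μm/a
  total first-year rate 177.3 μm/a
Convert to mass loss: 177.3 μm/a × 7.85 g/cm³ = 1392 g·m⁻²·a⁻¹

r_corr = 1.39e+03 g·m⁻²·a⁻¹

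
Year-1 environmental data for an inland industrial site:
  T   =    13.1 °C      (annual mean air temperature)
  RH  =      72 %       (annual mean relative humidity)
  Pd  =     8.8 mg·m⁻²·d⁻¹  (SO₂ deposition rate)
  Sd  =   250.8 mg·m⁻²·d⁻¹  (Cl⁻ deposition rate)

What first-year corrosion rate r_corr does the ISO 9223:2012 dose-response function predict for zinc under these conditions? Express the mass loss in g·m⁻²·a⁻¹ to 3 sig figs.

r_corr = 21.1 g·m⁻²·a⁻¹

zinc: T>10 °C ⇒ hinge -0.071·(13.1−10) = -0.2201
  Pd branch = 0.0129·Pd^0.44·e^(0.046·RH+f) = 0.7395 μm/a
  Sd branch = 0.0175·Sd^0.57·e^(0.008·RH+0.085·T) = 2.21 μm/a
  r_corr = 0.7395 + 2.21 = 2.95 μm/a
Convert to mass loss: 2.95 μm/a × 7.14 g/cm³ = 21.06 g·m⁻²·a⁻¹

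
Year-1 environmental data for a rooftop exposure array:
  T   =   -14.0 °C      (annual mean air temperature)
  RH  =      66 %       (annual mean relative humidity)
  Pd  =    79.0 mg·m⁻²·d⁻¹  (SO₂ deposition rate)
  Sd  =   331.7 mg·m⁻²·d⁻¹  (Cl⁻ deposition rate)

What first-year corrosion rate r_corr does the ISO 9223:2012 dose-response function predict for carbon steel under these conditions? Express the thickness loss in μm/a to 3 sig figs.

r_corr = 20.6 μm/a

carbon steel: f(T) = +0.150·(T−10) [T≤10 °C] = -3.6000
  sulphur-dioxide contribution → 1.756 μm/a
  chloride contribution → 18.8 μm/a
  total first-year rate 20.56 μm/a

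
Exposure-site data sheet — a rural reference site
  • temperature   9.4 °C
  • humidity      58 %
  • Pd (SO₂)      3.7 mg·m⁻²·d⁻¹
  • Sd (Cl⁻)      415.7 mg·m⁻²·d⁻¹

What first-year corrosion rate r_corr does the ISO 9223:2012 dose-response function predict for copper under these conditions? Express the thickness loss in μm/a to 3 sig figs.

r_corr = 0.879 μm/a

copper: f(T) = +0.126·(T−10) [T≤10 °C] = -0.0756
  Pd branch = 0.0053·Pd^0.26·e^(0.059·RH+f) = 0.2115 μm/a
  Cl⁻ term: 0.01025·415.7^0.27·exp(0.036·58+0.049·9.4) = 0.6678
  sum: 0.2115 + 0.6678 → r_corr = 0.8793 μm/a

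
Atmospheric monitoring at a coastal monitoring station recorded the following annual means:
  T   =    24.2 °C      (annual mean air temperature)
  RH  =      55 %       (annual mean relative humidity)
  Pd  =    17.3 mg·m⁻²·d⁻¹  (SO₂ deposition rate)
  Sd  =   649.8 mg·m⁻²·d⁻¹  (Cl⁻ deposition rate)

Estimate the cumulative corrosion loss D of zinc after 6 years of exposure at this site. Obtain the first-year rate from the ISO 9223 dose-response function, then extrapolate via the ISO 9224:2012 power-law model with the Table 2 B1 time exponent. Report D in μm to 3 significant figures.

zinc: temperature factor f = -0.071·(14.2) = -1.0082
  Pd branch = 0.0129·Pd^0.44·e^(0.046·RH+f) = 0.2071 μm/a
  Sd branch = 0.0175·Sd^0.57·e^(0.008·RH+0.085·T) = 8.526 μm/a
  sum: 0.2071 + 8.526 → r_corr = 8.733 μm/a
Power-law: D(6) = r_corr · 6^0.813
  D(6) = 8.733 × 6^0.813 = 8.733 × 4.292 = 37.48 μm

D(6) = 37.5 μm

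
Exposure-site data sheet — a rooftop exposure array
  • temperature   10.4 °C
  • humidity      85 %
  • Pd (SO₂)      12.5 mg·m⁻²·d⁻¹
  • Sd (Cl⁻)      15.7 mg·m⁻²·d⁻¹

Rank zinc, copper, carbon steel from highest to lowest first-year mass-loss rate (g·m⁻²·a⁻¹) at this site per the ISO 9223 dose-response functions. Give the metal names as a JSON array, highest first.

["carbon steel", "copper", "zinc"]

zinc: f(T) = -0.071·(T−10) [T>10 °C] = -0.0284
  sulphur-dioxide contribution → 1.901 μm/a
  chloride contribution → 0.4017 μm/a
  ⇒ r_corr(zinc) = 2.303 μm/a
  mass loss = 2.303 μm/a × 7.14 g/cm³ = 16.44 g·m⁻²·a⁻¹
copper: T>10 °C ⇒ hinge -0.080·(10.4−10) = -0.0320
  sulphur-dioxide contribution → 1.491 μm/a
  chloride contribution → 0.7654 μm/a
  total first-year rate 2.257 μm/a
  mass loss = 2.257 μm/a × 8.96 g/cm³ = 20.22 g·m⁻²·a⁻¹
carbon steel: f(T) = -0.054·(T−10) [T>10 °C] = -0.0216
  sulphur-dioxide contribution → 35.26 μm/a
  chloride contribution → 14.09 μm/a
  ⇒ r_corr(carbon steel) = 49.35 μm/a
  mass loss = 49.35 μm/a × 7.85 g/cm³ = 387.4 g·m⁻²·a⁻¹
Ordering by g·m⁻²·a⁻¹: carbon steel (387) > copper (20.2) > zinc (16.4)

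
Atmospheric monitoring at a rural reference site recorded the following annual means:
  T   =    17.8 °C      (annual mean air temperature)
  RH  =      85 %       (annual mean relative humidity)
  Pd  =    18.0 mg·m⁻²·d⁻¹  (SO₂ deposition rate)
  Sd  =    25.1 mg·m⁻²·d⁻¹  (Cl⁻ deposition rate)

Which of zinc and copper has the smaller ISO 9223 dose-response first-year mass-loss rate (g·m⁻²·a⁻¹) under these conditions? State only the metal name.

zinc

zinc: f(T) = -0.071·(T−10) [T>10 °C] = -0.5538
  sulphur-dioxide contribution → 1.32 μm/a
  chloride contribution → 0.9846 μm/a
  total first-year rate 2.304 μm/a
  mass loss = 2.304 μm/a × 7.14 g/cm³ = 16.45 g·m⁻²·a⁻¹
copper: f(T) = -0.080·(T−10) [T>10 °C] = -0.6240
  sulphur-dioxide contribution → 0.9071 μm/a
  chloride contribution → 1.248 μm/a
  ⇒ r_corr(copper) = 2.155 μm/a
  mass loss = 2.155 μm/a × 8.96 g/cm³ = 19.31 g·m⁻²·a⁻¹
Ordering by g·m⁻²·a⁻¹: copper (19.3) > zinc (16.5)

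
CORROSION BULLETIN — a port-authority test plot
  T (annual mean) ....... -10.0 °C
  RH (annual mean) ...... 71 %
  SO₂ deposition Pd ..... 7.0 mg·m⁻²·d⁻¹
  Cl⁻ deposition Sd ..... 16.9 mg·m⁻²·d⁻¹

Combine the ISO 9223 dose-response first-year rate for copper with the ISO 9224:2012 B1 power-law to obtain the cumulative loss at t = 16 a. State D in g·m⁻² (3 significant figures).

copper: f(T) = +0.126·(T−10) [T≤10 °C] = -2.5200
  sulphur-dioxide contribution → 0.04665 μm/a
  chloride contribution → 0.1736 μm/a
  ⇒ r_corr(copper) = 0.2202 μm/a
Power-law: D(16) = r_corr · 16^0.667
  D(16) = 0.2202 × 16^0.667 = 0.2202 × 6.355 = 1.4 μm
  Mass loss = 1.4 μm × 8.96 g/cm³ = 12.54 g·m⁻²

D(16) = 12.5 g·m⁻²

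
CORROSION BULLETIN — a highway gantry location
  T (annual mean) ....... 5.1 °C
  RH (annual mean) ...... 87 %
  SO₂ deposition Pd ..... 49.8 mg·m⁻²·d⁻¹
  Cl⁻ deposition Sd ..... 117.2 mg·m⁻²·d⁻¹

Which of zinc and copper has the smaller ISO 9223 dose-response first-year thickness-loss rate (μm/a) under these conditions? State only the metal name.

copper

zinc: f(T) = +0.038·(T−10) [T≤10 °C] = -0.1862
  SO₂ term: 0.0129·49.8^0.44·exp(0.046·87-0.1862) = 3.27
  Cl⁻ term: 0.0175·117.2^0.57·exp(0.008·87+0.085·5.1) = 0.8182
  sum: 3.27 + 0.8182 → r_corr = 4.088 μm/a
copper: f(T) = +0.126·(T−10) [T≤10 °C] = -0.6174
  Pd branch = 0.0053·Pd^0.26·e^(0.059·RH+f) = 1.339 μm/a
  Sd branch = 0.01025·Sd^0.27·e^(0.036·RH+0.049·T) = 1.092 μm/a
  sum: 1.339 + 1.092 → r_corr = 2.43 μm/a
Ordering by μm/a: zinc (4.09) > copper (2.43)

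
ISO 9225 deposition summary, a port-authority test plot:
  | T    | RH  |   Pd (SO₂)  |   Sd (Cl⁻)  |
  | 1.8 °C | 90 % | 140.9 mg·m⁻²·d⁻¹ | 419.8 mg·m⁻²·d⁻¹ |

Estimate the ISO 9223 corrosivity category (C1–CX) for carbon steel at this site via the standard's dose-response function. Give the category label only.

carbon steel: T≤10 °C ⇒ hinge +0.150·(1.8−10) = -1.2300
  SO₂ term: 1.77·140.9^0.52·exp(0.02·90-1.2300) = 41.02
  Sd branch = 0.102·Sd^0.62·e^(0.033·RH+0.04·T) = 90.37 μm/a
  r_corr = 41.02 + 90.37 = 131.4 μm/a
ISO 9223 Table 2 (carbon steel): 80 < 131 ≤ 200 μm/a ⇒ C5

C5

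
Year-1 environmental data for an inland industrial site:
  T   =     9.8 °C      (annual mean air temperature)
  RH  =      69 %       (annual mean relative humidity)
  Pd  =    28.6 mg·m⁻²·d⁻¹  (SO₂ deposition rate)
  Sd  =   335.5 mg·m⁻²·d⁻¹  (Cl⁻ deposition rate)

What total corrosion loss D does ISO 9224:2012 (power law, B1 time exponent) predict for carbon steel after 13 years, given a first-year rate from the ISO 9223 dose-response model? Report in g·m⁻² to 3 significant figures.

carbon steel: temperature factor f = +0.150·(-0.2) = -0.0300
  Pd branch = 1.77·Pd^0.52·e^(0.02·RH+f) = 39.05 μm/a
  Cl⁻ term: 0.102·335.5^0.62·exp(0.033·69+0.04·9.8) = 54.16
  r_corr = 39.05 + 54.16 = 93.2 μm/a
Long-term exponent b (ISO 9224 Table 2, B1) = 0.523
  D(13) = 93.2 × 13^0.523 = 93.2 × 3.825 = 356.5 μm
  Mass loss = 356.5 μm × 7.85 g/cm³ = 2798 g·m⁻²

D(13) = 2.80e+03 g·m⁻²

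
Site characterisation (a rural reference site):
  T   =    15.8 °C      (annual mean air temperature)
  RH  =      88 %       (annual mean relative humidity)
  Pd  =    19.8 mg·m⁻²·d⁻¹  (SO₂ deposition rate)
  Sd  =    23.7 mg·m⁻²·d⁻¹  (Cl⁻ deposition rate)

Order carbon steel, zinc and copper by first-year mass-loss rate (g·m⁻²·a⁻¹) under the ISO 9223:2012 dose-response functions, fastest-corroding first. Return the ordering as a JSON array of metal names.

carbon steel: f(T) = -0.054·(T−10) [T>10 °C] = -0.3132
  Pd branch = 1.77·Pd^0.52·e^(0.02·RH+f) = 35.53 μm/a
  Sd branch = 0.102·Sd^0.62·e^(0.033·RH+0.04·T) = 24.92 μm/a
  r_corr = 35.53 + 24.92 = 60.45 μm/a
  mass loss = 60.45 μm/a × 7.85 g/cm³ = 474.5 g·m⁻²·a⁻¹
zinc: f(T) = -0.071·(T−10) [T>10 °C] = -0.4118
  SO₂ term: 0.0129·19.8^0.44·exp(0.046·88-0.4118) = 1.821
  Sd branch = 0.0175·Sd^0.57·e^(0.008·RH+0.085·T) = 0.8235 μm/a
  sum: 1.821 + 0.8235 → r_corr = 2.644 μm/a
  mass loss = 2.644 μm/a × 7.14 g/cm³ = 18.88 g·m⁻²·a⁻¹
copper: temperature factor f = -0.080·(5.8) = -0.4640
  SO₂ term: 0.0053·19.8^0.26·exp(0.059·88-0.4640) = 1.302
  Sd branch = 0.01025·Sd^0.27·e^(0.036·RH+0.049·T) = 1.242 μm/a
  r_corr = 1.302 + 1.242 = 2.544 μm/a
  mass loss = 2.544 μm/a × 8.96 g/cm³ = 22.79 g·m⁻²·a⁻¹
Ordering by g·m⁻²·a⁻¹: carbon steel (475) > copper (22.8) > zinc (18.9)

["carbon steel", "copper", "zinc"]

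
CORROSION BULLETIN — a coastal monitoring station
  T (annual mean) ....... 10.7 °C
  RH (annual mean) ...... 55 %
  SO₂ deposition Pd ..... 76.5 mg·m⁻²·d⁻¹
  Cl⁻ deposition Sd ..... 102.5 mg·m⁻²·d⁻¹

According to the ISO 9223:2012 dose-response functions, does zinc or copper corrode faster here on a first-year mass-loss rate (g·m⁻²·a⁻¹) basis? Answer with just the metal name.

zinc: T>10 °C ⇒ hinge -0.071·(10.7−10) = -0.0497
  SO₂ term: 0.0129·76.5^0.44·exp(0.046·55-0.0497) = 1.039
  Sd branch = 0.0175·Sd^0.57·e^(0.008·RH+0.085·T) = 0.9446 μm/a
  sum: 1.039 + 0.9446 → r_corr = 1.983 μm/a
  mass loss = 1.983 μm/a × 7.14 g/cm³ = 14.16 g·m⁻²·a⁻¹
copper: f(T) = -0.080·(T−10) [T>10 °C] = -0.0560
  Pd branch = 0.0053·Pd^0.26·e^(0.059·RH+f) = 0.3972 μm/a
  Cl⁻ term: 0.01025·102.5^0.27·exp(0.036·55+0.049·10.7) = 0.4377
  r_corr = 0.3972 + 0.4377 = 0.8349 μm/a
  mass loss = 0.8349 μm/a × 8.96 g/cm³ = 7.481 g·m⁻²·a⁻¹
Ordering by g·m⁻²·a⁻¹: zinc (14.2) > copper (7.48)

zinc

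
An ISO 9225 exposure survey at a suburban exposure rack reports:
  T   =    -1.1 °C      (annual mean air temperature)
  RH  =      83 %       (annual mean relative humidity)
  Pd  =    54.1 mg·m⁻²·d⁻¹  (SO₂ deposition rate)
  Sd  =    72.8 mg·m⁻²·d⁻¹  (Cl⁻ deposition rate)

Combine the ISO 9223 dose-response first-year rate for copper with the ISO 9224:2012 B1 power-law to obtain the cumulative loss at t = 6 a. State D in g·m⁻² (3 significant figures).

copper: T≤10 °C ⇒ hinge +0.126·(-1.1−10) = -1.3986
  SO₂ term: 0.0053·54.1^0.26·exp(0.059·83-1.3986) = 0.4946
  Sd branch = 0.01025·Sd^0.27·e^(0.036·RH+0.049·T) = 0.6134 μm/a
  r_corr = 0.4946 + 0.6134 = 1.108 μm/a
Power-law: D(6) = r_corr · 6^0.667
  D(6) = 1.108 × 6^0.667 = 1.108 × 3.304 = 3.661 μm
  Mass loss = 3.661 μm × 8.96 g/cm³ = 32.8 g·m⁻²

D(6) = 32.8 g·m⁻²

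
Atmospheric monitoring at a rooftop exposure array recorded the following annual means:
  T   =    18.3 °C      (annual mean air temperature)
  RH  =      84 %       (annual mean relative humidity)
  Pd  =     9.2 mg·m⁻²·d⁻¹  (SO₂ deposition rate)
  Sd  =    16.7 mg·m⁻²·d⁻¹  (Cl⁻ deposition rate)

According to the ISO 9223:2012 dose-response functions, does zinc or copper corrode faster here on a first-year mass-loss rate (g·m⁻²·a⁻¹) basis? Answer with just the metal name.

zinc: T>10 °C ⇒ hinge -0.071·(18.3−10) = -0.5893
  sulphur-dioxide contribution → 0.9054 μm/a
  chloride contribution → 0.8079 μm/a
  ⇒ r_corr(zinc) = 1.713 μm/a
  mass loss = 1.713 μm/a × 7.14 g/cm³ = 12.23 g·m⁻²·a⁻¹
copper: temperature factor f = -0.080·(8.3) = -0.6640
  sulphur-dioxide contribution → 0.69 μm/a
  chloride contribution → 1.106 μm/a
  ⇒ r_corr(copper) = 1.796 μm/a
  mass loss = 1.796 μm/a × 8.96 g/cm³ = 16.09 g·m⁻²·a⁻¹
Ordering by g·m⁻²·a⁻¹: copper (16.1) > zinc (12.2)

copper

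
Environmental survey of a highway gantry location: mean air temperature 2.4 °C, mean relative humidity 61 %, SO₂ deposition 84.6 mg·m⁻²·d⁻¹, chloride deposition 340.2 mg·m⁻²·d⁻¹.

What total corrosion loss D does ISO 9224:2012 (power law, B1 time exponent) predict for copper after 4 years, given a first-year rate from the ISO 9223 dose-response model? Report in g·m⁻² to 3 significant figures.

copper: T≤10 °C ⇒ hinge +0.126·(2.4−10) = -0.9576
  Pd branch = 0.0053·Pd^0.26·e^(0.059·RH+f) = 0.2358 μm/a
  Sd branch = 0.01025·Sd^0.27·e^(0.036·RH+0.049·T) = 0.5001 μm/a
  sum: 0.2358 + 0.5001 → r_corr = 0.7359 μm/a
ISO 9224: D(t) = r_corr · t^b with b = 0.667 (copper, B1)
  D(4) = 0.7359 × 4^0.667 = 0.7359 × 2.521 = 1.855 μm
  Mass loss = 1.855 μm × 8.96 g/cm³ = 16.62 g·m⁻²

D(4) = 16.6 g·m⁻²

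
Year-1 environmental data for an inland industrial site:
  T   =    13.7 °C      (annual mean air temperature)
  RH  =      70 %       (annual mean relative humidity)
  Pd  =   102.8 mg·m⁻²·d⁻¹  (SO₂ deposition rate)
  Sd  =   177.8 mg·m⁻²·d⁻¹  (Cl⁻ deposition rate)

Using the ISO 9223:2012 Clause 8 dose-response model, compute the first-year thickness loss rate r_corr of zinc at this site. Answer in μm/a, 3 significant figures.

r_corr = 3.79 μm/a

zinc: T>10 °C ⇒ hinge -0.071·(13.7−10) = -0.2627
  sulphur-dioxide contribution → 1.906 μm/a
  chloride contribution → 1.881 μm/a
  total first-year rate 3.788 μm/a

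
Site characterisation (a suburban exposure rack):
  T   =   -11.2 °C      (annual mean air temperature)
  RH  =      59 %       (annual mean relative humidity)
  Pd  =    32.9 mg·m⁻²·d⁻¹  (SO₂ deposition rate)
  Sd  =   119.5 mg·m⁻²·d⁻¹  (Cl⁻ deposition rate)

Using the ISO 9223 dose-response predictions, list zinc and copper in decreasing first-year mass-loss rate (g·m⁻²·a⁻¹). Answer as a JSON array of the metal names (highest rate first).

["zinc", "copper"]

zinc: T≤10 °C ⇒ hinge +0.038·(-11.2−10) = -0.8056
  Pd branch = 0.0129·Pd^0.44·e^(0.046·RH+f) = 0.4045 μm/a
  Cl⁻ term: 0.0175·119.5^0.57·exp(0.008·59+0.085·-11.2) = 0.1655
  sum: 0.4045 + 0.1655 → r_corr = 0.57 μm/a
  mass loss = 0.57 μm/a × 7.14 g/cm³ = 4.07 g·m⁻²·a⁻¹
copper: temperature factor f = +0.126·(-21.2) = -2.6712
  Pd branch = 0.0053·Pd^0.26·e^(0.059·RH+f) = 0.02954 μm/a
  Cl⁻ term: 0.01025·119.5^0.27·exp(0.036·59+0.049·-11.2) = 0.1802
  r_corr = 0.02954 + 0.1802 = 0.2097 μm/a
  mass loss = 0.2097 μm/a × 8.96 g/cm³ = 1.879 g·m⁻²·a⁻¹
Ordering by g·m⁻²·a⁻¹: zinc (4.07) > copper (1.88)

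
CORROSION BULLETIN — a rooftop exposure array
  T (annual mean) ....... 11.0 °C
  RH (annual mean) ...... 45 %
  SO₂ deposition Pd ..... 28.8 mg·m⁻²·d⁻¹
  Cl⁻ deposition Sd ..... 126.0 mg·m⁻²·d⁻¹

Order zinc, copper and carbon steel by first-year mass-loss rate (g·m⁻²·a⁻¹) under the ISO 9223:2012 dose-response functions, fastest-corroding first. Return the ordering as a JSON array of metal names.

["carbon steel", "zinc", "copper"]

zinc: temperature factor f = -0.071·(1.0) = -0.0710
  SO₂ term: 0.0129·28.8^0.44·exp(0.046·45-0.0710) = 0.4177
  Sd branch = 0.0175·Sd^0.57·e^(0.008·RH+0.085·T) = 1.006 μm/a
  r_corr = 0.4177 + 1.006 = 1.424 μm/a
  mass loss = 1.424 μm/a × 7.14 g/cm³ = 10.17 g·m⁻²·a⁻¹
copper: T>10 °C ⇒ hinge -0.080·(11.0−10) = -0.0800
  Pd branch = 0.0053·Pd^0.26·e^(0.059·RH+f) = 0.1667 μm/a
  Cl⁻ term: 0.01025·126.0^0.27·exp(0.036·45+0.049·11.0) = 0.3277
  r_corr = 0.1667 + 0.3277 = 0.4944 μm/a
  mass loss = 0.4944 μm/a × 8.96 g/cm³ = 4.43 g·m⁻²·a⁻¹
carbon steel: T>10 °C ⇒ hinge -0.054·(11.0−10) = -0.0540
  Pd branch = 1.77·Pd^0.52·e^(0.02·RH+f) = 23.67 μm/a
  Sd branch = 0.102·Sd^0.62·e^(0.033·RH+0.04·T) = 14.02 μm/a
  sum: 23.67 + 14.02 → r_corr = 37.7 μm/a
  mass loss = 37.7 μm/a × 7.85 g/cm³ = 295.9 g·m⁻²·a⁻¹
Ordering by g·m⁻²·a⁻¹: carbon steel (296) > zinc (10.2) > copper (4.43)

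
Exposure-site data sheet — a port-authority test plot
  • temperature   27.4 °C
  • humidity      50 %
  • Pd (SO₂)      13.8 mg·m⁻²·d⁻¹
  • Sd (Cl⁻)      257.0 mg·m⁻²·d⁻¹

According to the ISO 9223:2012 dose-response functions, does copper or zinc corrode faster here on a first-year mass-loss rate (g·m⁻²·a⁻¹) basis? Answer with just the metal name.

copper: f(T) = -0.080·(T−10) [T>10 °C] = -1.3920
  SO₂ term: 0.0053·13.8^0.26·exp(0.059·50-1.3920) = 0.04981
  Cl⁻ term: 0.01025·257.0^0.27·exp(0.036·50+0.049·27.4) = 1.062
  r_corr = 0.04981 + 1.062 = 1.112 μm/a
  mass loss = 1.112 μm/a × 8.96 g/cm³ = 9.964 g·m⁻²·a⁻¹
zinc: T>10 °C ⇒ hinge -0.071·(27.4−10) = -1.2354
  Pd branch = 0.0129·Pd^0.44·e^(0.046·RH+f) = 0.1187 μm/a
  Cl⁻ term: 0.0175·257.0^0.57·exp(0.008·50+0.085·27.4) = 6.337
  r_corr = 0.1187 + 6.337 = 6.456 μm/a
  mass loss = 6.456 μm/a × 7.14 g/cm³ = 46.09 g·m⁻²·a⁻¹
Ordering by g·m⁻²·a⁻¹: zinc (46.1) > copper (9.96)

zinc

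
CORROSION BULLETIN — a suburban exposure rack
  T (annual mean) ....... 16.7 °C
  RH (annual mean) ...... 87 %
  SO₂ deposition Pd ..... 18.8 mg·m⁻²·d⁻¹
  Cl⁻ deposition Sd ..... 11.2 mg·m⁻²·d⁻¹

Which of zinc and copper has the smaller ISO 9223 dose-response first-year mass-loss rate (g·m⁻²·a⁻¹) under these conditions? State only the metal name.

zinc

zinc: temperature factor f = -0.071·(6.7) = -0.4757
  Pd branch = 0.0129·Pd^0.44·e^(0.046·RH+f) = 1.595 μm/a
  Cl⁻ term: 0.0175·11.2^0.57·exp(0.008·87+0.085·16.7) = 0.5752
  sum: 1.595 + 0.5752 → r_corr = 2.17 μm/a
  mass loss = 2.17 μm/a × 7.14 g/cm³ = 15.49 g·m⁻²·a⁻¹
copper: temperature factor f = -0.080·(6.7) = -0.5360
  Pd branch = 0.0053·Pd^0.26·e^(0.059·RH+f) = 1.127 μm/a
  Sd branch = 0.01025·Sd^0.27·e^(0.036·RH+0.049·T) = 1.022 μm/a
  r_corr = 1.127 + 1.022 = 2.15 μm/a
  mass loss = 2.15 μm/a × 8.96 g/cm³ = 19.26 g·m⁻²·a⁻¹
Ordering by g·m⁻²·a⁻¹: copper (19.3) > zinc (15.5)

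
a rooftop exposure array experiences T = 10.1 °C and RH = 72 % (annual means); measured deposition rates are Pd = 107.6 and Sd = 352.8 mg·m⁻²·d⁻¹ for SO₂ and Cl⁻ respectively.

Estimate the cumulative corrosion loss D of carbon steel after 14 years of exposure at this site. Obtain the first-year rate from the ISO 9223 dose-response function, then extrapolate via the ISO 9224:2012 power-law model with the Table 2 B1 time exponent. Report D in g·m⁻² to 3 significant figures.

D(14) = 4.59e+03 g·m⁻²

carbon steel: f(T) = -0.054·(T−10) [T>10 °C] = -0.0054
  Pd branch = 1.77·Pd^0.52·e^(0.02·RH+f) = 84.64 μm/a
  Sd branch = 0.102·Sd^0.62·e^(0.033·RH+0.04·T) = 62.43 μm/a
  r_corr = 84.64 + 62.43 = 147.1 μm/a
Power-law: D(14) = r_corr · 14^0.523
  D(14) = 147.1 × 14^0.523 = 147.1 × 3.976 = 584.7 μm
  Mass loss = 584.7 μm × 7.85 g/cm³ = 4590 g·m⁻²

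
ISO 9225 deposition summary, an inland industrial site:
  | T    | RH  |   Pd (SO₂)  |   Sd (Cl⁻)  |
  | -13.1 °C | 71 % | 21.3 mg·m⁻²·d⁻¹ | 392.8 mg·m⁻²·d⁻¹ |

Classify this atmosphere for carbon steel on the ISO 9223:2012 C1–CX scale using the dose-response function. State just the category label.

carbon steel: temperature factor f = +0.150·(-23.1) = -3.4650
  SO₂ term: 1.77·21.3^0.52·exp(0.02·71-3.4650) = 1.124
  Sd branch = 0.102·Sd^0.62·e^(0.033·RH+0.04·T) = 25.53 μm/a
  r_corr = 1.124 + 25.53 = 26.65 μm/a
Category bounds: 25…50 μm/a bracket r_corr ⇒ C3

C3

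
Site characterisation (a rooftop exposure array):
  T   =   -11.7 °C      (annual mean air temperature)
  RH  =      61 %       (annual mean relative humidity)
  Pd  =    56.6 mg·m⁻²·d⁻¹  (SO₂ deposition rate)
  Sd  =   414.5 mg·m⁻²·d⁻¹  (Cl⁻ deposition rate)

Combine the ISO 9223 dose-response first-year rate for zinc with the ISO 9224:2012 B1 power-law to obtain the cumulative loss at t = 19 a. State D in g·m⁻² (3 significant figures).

D(19) = 68.8 g·m⁻²

zinc: T≤10 °C ⇒ hinge +0.038·(-11.7−10) = -0.8246
  SO₂ term: 0.0129·56.6^0.44·exp(0.046·61-0.8246) = 0.5525
  Sd branch = 0.0175·Sd^0.57·e^(0.008·RH+0.085·T) = 0.3274 μm/a
  sum: 0.5525 + 0.3274 → r_corr = 0.8799 μm/a
Power-law: D(19) = r_corr · 19^0.813
  D(19) = 0.8799 × 19^0.813 = 0.8799 × 10.96 = 9.64 μm
  Mass loss = 9.64 μm × 7.14 g/cm³ = 68.83 g·m⁻²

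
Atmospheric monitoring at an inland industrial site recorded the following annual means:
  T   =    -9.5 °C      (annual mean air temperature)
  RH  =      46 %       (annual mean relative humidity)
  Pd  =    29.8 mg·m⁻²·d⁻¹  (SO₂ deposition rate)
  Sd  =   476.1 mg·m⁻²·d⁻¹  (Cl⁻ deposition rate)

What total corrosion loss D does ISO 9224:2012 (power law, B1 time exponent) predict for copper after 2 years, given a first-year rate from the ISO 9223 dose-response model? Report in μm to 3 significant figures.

D(2) = 0.309 μm

copper: T≤10 °C ⇒ hinge +0.126·(-9.5−10) = -2.4570
  Pd branch = 0.0053·Pd^0.26·e^(0.059·RH+f) = 0.01656 μm/a
  Sd branch = 0.01025·Sd^0.27·e^(0.036·RH+0.049·T) = 0.1781 μm/a
  r_corr = 0.01656 + 0.1781 = 0.1947 μm/a
Power-law: D(2) = r_corr · 2^0.667
  D(2) = 0.1947 × 2^0.667 = 0.1947 × 1.588 = 0.3091 μm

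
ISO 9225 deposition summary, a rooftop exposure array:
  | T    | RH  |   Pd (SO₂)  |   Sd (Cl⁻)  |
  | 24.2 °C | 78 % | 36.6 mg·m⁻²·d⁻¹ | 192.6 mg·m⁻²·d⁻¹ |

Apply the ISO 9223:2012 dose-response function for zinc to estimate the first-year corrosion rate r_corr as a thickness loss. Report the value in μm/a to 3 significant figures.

r_corr = 5.95 μm/a

zinc: temperature factor f = -0.071·(14.2) = -1.0082
  Pd branch = 0.0129·Pd^0.44·e^(0.046·RH+f) = 0.8297 μm/a
  Cl⁻ term: 0.0175·192.6^0.57·exp(0.008·78+0.085·24.2) = 5.124
  sum: 0.8297 + 5.124 → r_corr = 5.954 μm/a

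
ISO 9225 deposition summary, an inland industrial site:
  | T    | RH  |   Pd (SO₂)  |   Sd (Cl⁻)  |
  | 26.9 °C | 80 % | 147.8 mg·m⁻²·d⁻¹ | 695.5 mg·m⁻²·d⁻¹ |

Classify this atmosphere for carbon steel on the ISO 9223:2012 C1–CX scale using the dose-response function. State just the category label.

carbon steel: temperature factor f = -0.054·(16.9) = -0.9126
  sulphur-dioxide contribution → 47.29 μm/a
  chloride contribution → 242.5 μm/a
  ⇒ r_corr(carbon steel) = 289.8 μm/a
Category bounds: 200…700 μm/a bracket r_corr ⇒ CX

CX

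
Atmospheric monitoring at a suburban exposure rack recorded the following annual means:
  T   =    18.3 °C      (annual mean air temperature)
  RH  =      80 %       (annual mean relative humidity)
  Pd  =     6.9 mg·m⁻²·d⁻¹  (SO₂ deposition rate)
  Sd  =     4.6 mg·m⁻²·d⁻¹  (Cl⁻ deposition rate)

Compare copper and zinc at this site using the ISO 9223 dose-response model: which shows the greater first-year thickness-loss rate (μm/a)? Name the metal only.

copper

copper: temperature factor f = -0.080·(8.3) = -0.6640
  Pd branch = 0.0053·Pd^0.26·e^(0.059·RH+f) = 0.5057 μm/a
  Sd branch = 0.01025·Sd^0.27·e^(0.036·RH+0.049·T) = 0.6759 μm/a
  sum: 0.5057 + 0.6759 → r_corr = 1.182 μm/a
zinc: f(T) = -0.071·(T−10) [T>10 °C] = -0.5893
  SO₂ term: 0.0129·6.9^0.44·exp(0.046·80-0.5893) = 0.6637
  Cl⁻ term: 0.0175·4.6^0.57·exp(0.008·80+0.085·18.3) = 0.3752
  sum: 0.6637 + 0.3752 → r_corr = 1.039 μm/a
Ordering by μm/a: copper (1.18) > zinc (1.04)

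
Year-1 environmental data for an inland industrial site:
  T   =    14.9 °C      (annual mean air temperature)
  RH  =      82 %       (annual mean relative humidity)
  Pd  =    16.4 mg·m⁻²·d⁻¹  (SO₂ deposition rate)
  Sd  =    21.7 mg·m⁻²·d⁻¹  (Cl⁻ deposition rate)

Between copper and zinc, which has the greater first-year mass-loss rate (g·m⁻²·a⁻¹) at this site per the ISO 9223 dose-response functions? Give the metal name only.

copper

copper: T>10 °C ⇒ hinge -0.080·(14.9−10) = -0.3920
  SO₂ term: 0.0053·16.4^0.26·exp(0.059·82-0.3920) = 0.9354
  Cl⁻ term: 0.01025·21.7^0.27·exp(0.036·82+0.049·14.9) = 0.9347
  r_corr = 0.9354 + 0.9347 = 1.87 μm/a
  mass loss = 1.87 μm/a × 8.96 g/cm³ = 16.76 g·m⁻²·a⁻¹
zinc: temperature factor f = -0.071·(4.9) = -0.3479
  SO₂ term: 0.0129·16.4^0.44·exp(0.046·82-0.3479) = 1.356
  Sd branch = 0.0175·Sd^0.57·e^(0.008·RH+0.085·T) = 0.6914 μm/a
  sum: 1.356 + 0.6914 → r_corr = 2.047 μm/a
  mass loss = 2.047 μm/a × 7.14 g/cm³ = 14.62 g·m⁻²·a⁻¹
Ordering by g·m⁻²·a⁻¹: copper (16.8) > zinc (14.6)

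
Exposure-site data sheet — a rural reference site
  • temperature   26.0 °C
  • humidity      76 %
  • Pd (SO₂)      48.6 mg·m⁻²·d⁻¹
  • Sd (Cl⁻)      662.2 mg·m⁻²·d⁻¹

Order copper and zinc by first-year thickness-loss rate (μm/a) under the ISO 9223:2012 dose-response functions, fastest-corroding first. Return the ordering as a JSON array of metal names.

["zinc", "copper"]

copper: temperature factor f = -0.080·(16.0) = -1.2800
  Pd branch = 0.0053·Pd^0.26·e^(0.059·RH+f) = 0.3583 μm/a
  Sd branch = 0.01025·Sd^0.27·e^(0.036·RH+0.049·T) = 3.265 μm/a
  sum: 0.3583 + 3.265 → r_corr = 3.624 μm/a
zinc: T>10 °C ⇒ hinge -0.071·(26.0−10) = -1.1360
  SO₂ term: 0.0129·48.6^0.44·exp(0.046·76-1.1360) = 0.7545
  Sd branch = 0.0175·Sd^0.57·e^(0.008·RH+0.085·T) = 11.88 μm/a
  sum: 0.7545 + 11.88 → r_corr = 12.64 μm/a
Ordering by μm/a: zinc (12.6) > copper (3.62)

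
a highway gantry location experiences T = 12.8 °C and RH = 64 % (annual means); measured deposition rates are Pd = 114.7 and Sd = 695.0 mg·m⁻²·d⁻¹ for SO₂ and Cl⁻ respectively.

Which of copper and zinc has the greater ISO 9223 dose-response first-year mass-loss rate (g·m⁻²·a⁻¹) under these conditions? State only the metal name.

zinc

copper: f(T) = -0.080·(T−10) [T>10 °C] = -0.2240
  Pd branch = 0.0053·Pd^0.26·e^(0.059·RH+f) = 0.6344 μm/a
  Sd branch = 0.01025·Sd^0.27·e^(0.036·RH+0.049·T) = 1.125 μm/a
  sum: 0.6344 + 1.125 → r_corr = 1.759 μm/a
  mass loss = 1.759 μm/a × 8.96 g/cm³ = 15.76 g·m⁻²·a⁻¹
zinc: temperature factor f = -0.071·(2.8) = -0.1988
  SO₂ term: 0.0129·114.7^0.44·exp(0.046·64-0.1988) = 1.618
  Cl⁻ term: 0.0175·695.0^0.57·exp(0.008·64+0.085·12.8) = 3.613
  sum: 1.618 + 3.613 → r_corr = 5.231 μm/a
  mass loss = 5.231 μm/a × 7.14 g/cm³ = 37.35 g·m⁻²·a⁻¹
Ordering by g·m⁻²·a⁻¹: zinc (37.3) > copper (15.8)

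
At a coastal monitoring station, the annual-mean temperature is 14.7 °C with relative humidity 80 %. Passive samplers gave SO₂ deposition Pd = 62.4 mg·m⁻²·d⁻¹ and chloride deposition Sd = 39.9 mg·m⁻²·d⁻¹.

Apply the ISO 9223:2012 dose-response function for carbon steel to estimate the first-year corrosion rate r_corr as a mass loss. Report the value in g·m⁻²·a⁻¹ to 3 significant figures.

r_corr = 657 g·m⁻²·a⁻¹

carbon steel: T>10 °C ⇒ hinge -0.054·(14.7−10) = -0.2538
  sulphur-dioxide contribution → 58.36 μm/a
  chloride contribution → 25.3 μm/a
  ⇒ r_corr(carbon steel) = 83.66 μm/a
Convert to mass loss: 83.66 μm/a × 7.85 g/cm³ = 656.7 g·m⁻²·a⁻¹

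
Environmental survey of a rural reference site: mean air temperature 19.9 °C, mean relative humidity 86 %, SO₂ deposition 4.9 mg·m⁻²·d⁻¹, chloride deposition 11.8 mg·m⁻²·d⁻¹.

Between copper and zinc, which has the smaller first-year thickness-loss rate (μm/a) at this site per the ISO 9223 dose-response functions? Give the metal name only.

zinc

copper: temperature factor f = -0.080·(9.9) = -0.7920
  SO₂ term: 0.0053·4.9^0.26·exp(0.059·86-0.7920) = 0.5799
  Sd branch = 0.01025·Sd^0.27·e^(0.036·RH+0.049·T) = 1.17 μm/a
  r_corr = 0.5799 + 1.17 = 1.75 μm/a
zinc: T>10 °C ⇒ hinge -0.071·(19.9−10) = -0.7029
  SO₂ term: 0.0129·4.9^0.44·exp(0.046·86-0.7029) = 0.6716
  Cl⁻ term: 0.0175·11.8^0.57·exp(0.008·86+0.085·19.9) = 0.7716
  sum: 0.6716 + 0.7716 → r_corr = 1.443 μm/a
Ordering by μm/a: copper (1.75) > zinc (1.44)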